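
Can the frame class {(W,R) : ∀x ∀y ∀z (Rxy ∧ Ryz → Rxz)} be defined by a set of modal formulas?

Yes — defined by □p → □□p

Yes: it is transitivity, defined by the 4 schema □p → □□p.
Suppose □p→□□p is valid. Take Rxy, Ryz and set V(p)={w : Rxw}. Then □p at x, so □□p at x, so □p at y, so p at z, i.e. Rxz.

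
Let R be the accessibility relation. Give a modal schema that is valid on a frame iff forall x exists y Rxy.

The condition is seriality. The D schema □s → ◇s defines it.
Suppose □s→◇s is valid. At any x set V(s)=W. Then □s at x, so ◇s at x, so x has a successor.

□s → ◇s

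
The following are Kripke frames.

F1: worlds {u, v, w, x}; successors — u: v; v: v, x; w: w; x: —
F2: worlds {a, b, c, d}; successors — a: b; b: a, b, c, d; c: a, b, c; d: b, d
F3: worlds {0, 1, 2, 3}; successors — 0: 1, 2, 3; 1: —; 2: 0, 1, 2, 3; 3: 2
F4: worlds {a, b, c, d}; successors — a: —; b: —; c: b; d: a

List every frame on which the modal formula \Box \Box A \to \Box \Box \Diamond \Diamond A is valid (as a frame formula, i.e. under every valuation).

F2, F4

The schema corresponds to a generalized confluence (Geach) condition: \forall x \forall z (x R^2 z \to \exists w (x R^2 w \wedge z R^2 w)).
F1: fails — uR²x but no t with uR²t and xR²t.
F2: ✓.
F3: fails — 0R²1 but no w with 0R²w and 1R²w.
F4: ✓.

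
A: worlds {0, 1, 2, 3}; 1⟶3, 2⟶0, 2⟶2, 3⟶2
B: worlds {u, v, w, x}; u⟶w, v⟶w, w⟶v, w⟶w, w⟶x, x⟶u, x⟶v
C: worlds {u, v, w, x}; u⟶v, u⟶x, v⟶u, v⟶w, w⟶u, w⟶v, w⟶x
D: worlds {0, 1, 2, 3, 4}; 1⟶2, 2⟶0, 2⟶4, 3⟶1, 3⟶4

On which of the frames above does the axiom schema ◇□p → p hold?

Frame correspondent (Sahlqvist): ∀x ∀y (xRy → ∃w (yRw ∧ x = w)) — i.e. a generalized confluence (Geach) condition.
A: fails — 1R3 but no w with 3Rw and 1=w.
B: fails — uRw but no t with wRt and u=t.
C: fails — uRx but no t with xRt and u=t.
D: fails — 1R2 but no w with 2Rw and 1=w.

none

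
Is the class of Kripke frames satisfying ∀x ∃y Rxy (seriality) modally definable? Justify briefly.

Yes, by □p → ◇p

The condition is seriality. A defining modal formula is □p → ◇p.
Suppose □p→◇p is valid. At any x set V(p)=W. Then □p at x, so ◇p at x, so x has a successor.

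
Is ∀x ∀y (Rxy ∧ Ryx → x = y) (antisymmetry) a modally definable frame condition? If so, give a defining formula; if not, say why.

No

Any modally definable frame class is closed under surjective bounded morphisms.
The 8-cycle (worlds s,t,u,v,w,x,y,z with s→t→u→v→w→x→y→z→s) is antisymmetric. Sending even-indexed worlds to • and odd-indexed worlds to ∘ is a surjective bounded morphism onto the two-world frame with •↔∘, which is not antisymmetric.
So no modal formula (or set of formulas) defines exactly the antisymmetric frames.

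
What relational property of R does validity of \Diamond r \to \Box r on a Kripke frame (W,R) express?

Suppose ◇r→□r is valid. Take Rxy, Rxz and set V(r)={y}. Then ◇r at x, so □r at x, so r at z, i.e. z=y.

partial functionality: \forall x \forall y \forall z (Rxy \wedge Rxz \to y = z)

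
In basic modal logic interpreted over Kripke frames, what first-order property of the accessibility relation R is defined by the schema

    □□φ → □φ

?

Suppose □□φ→□φ is valid. Take Rxy and set V(φ)={w : xR²w}. Then □□φ at x, so □φ at x, so φ at y, i.e. ∃z(Rxz∧Rzy).
Conversely, on a frame with density the schema holds at every world under every valuation.
So the correspondent is density.

density: ∀x ∀y (Rxy → ∃z (Rxz ∧ Rzy))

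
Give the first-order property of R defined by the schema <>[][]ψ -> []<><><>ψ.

forall x forall y forall z ((xRy & xRz) -> exists w (y R^2 w & z R^3 w))

This is a Sahlqvist (Geach-type) schema ◇^1□^2ψ → □^1◇^3ψ.
Minimal-valuation argument: fix x; take any y with xR^1y and any z with xR^1z. Set V(ψ) to the set of worlds R-reachable from y in exactly 2 steps. Then □^2ψ holds at y, so the antecedent holds at x; validity forces ◇^3ψ at z, giving a w with zR^3w and yR^2w.
First-order correspondent: forall x forall y forall z ((xRy & xRz) -> exists w (y R^2 w & z R^3 w)).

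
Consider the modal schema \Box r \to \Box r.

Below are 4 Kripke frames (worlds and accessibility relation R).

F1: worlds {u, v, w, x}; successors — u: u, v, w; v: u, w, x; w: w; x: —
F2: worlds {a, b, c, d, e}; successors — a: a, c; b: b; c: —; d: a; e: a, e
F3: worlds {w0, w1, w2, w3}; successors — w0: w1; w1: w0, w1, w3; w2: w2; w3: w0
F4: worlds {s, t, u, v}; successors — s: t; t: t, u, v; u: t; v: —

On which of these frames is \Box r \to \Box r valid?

F1, F2, F3, F4

The schema corresponds to a generalized confluence (Geach) condition: \forall x \forall z (xRz \to \exists w (xRw \wedge z = w)).
F1: holds.
F2: holds.
F3: holds.
F4: holds.
Valid on: F1, F2, F3, F4.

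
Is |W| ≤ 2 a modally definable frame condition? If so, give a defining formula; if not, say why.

Not definable by any modal formula

If a class were modally definable it would be closed under disjoint unions (Goldblatt–Thomason).
Any modal formula valid on each of 3 disjoint one-world frames is valid on their disjoint union (validity is preserved under disjoint unions). Each one-world frame has |W|=1≤2, but the union has |W|=3.
So no modal formula (or set of formulas) defines exactly the |W|≤2 frames.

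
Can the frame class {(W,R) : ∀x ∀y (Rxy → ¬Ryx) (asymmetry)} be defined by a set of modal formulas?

If a class were modally definable it would be closed under surjective bounded morphisms (Goldblatt–Thomason).
The 4-cycle (worlds 0,1,2,3 with 0→1→2→3→0) is asymmetric. Mapping every world to a single reflexive point • is a surjective bounded morphism, and the reflexive point is not asymmetric (R•• but asymmetry requires ¬R••).
So no modal formula (or set of formulas) defines exactly the asymmetric frames.

Not modally definable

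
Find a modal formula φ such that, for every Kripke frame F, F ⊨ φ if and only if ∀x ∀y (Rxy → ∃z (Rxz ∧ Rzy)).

A defining formula is □□ψ → □ψ (the C4 axiom).

□□ψ → □ψ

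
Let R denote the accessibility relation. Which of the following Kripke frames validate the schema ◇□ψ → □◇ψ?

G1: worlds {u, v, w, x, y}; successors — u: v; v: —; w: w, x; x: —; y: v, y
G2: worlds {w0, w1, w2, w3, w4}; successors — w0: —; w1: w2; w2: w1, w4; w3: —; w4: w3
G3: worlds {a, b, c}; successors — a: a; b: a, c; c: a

The schema corresponds to convergence: ∀x ∀y ∀z (Rxy ∧ Rxz → ∃w (Ryw ∧ Rzw)).
G1: fails — Ruv and Ruv but v and v have no common successor.
G2: fails — Rw2w4 and Rw2w1 but w4 and w1 have no common successor.
G3: holds.

G3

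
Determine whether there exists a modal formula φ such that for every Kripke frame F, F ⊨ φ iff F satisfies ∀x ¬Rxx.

Modal frame validity is preserved under surjective bounded morphisms.
The 3-cycle (worlds 0,1,2 with 0→1→2→0) is irreflexive, and the map sending every world to a single reflexive point • is a surjective bounded morphism (forth: every edge maps to (•,•); back: every world has a successor). So any modal formula valid on the 3-cycle is also valid on the reflexive point, which is not irreflexive.
So the class is not modally definable.

Not modally definable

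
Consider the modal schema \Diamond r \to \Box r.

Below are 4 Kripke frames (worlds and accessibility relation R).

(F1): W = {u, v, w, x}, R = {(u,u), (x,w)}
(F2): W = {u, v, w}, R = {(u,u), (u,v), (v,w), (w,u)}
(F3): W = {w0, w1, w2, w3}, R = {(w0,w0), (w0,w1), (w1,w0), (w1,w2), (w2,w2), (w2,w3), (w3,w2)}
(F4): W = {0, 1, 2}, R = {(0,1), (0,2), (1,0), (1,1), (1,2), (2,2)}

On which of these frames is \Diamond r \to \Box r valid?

Frame correspondent (Sahlqvist): \forall x \forall y \forall z (Rxy \wedge Rxz \to y = z) — i.e. partial functionality.
(F1): ✓.
(F2): fails — u sees both u and v.
(F3): fails — w0 sees both w0 and w1.
(F4): fails — 0 sees both 1 and 2.

(F1)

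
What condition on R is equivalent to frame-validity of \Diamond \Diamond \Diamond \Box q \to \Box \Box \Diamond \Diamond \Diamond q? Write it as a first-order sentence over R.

\forall x \forall y \forall z ((x R^3 y \wedge x R^2 z) \to \exists w (yRw \wedge z R^3 w))

This is a Sahlqvist (Geach-type) schema ◇^3□^1q → □^2◇^3q.
Minimal-valuation argument: fix x; take any y with xR^3y and any z with xR^2z. Set V(q) to the set of worlds R-reachable from y in exactly 1 step. Then □^1q holds at y, so the antecedent holds at x; validity forces ◇^3q at z, giving a w with zR^3w and yR^1w.
First-order correspondent: \forall x \forall y \forall z ((x R^3 y \wedge x R^2 z) \to \exists w (yRw \wedge z R^3 w)).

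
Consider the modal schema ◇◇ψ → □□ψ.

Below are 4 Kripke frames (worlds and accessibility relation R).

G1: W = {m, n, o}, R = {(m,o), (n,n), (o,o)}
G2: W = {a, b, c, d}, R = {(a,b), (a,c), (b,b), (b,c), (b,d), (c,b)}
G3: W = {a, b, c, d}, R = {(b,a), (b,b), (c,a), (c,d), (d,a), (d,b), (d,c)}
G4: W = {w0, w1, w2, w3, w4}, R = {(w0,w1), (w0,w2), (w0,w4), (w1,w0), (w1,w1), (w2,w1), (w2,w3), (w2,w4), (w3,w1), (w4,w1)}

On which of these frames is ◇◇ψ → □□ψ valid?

The schema corresponds to a generalized confluence (Geach) condition: ∀x ∀y ∀z ((xR²y ∧ xR²z) → ∃w (y = w ∧ z = w)).
G1: condition met.
G2: fails — aR²b, aR²c but b ≠ c.
G3: fails — bR²a, bR²b but a ≠ b.
G4: fails — w0R²w0, w0R²w1 but w0 ≠ w1.

G1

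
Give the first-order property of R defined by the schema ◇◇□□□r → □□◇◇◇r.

This is a Sahlqvist (Geach-type) schema ◇^2□^3r → □^2◇^3r.
First-order correspondent: ∀x ∀y ∀z ((xR²y ∧ xR²z) → ∃w (yR³w ∧ zR³w)).

∀x ∀y ∀z ((xR²y ∧ xR²z) → ∃w (yR³w ∧ zR³w))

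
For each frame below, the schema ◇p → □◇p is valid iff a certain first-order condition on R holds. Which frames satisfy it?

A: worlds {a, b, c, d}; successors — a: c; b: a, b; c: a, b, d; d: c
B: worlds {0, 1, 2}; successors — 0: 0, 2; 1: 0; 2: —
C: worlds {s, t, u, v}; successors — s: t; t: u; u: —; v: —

none

Frame correspondent (Sahlqvist): ∀x ∀y ∀z (Rxy ∧ Rxz → Ryz) — i.e. the Euclidean property.
A: fails — Rac and Rac but not Rcc.
B: fails — R02 and R00 but not R20.
C: fails — Rst and Rst but not Rtt.
Valid on no frame.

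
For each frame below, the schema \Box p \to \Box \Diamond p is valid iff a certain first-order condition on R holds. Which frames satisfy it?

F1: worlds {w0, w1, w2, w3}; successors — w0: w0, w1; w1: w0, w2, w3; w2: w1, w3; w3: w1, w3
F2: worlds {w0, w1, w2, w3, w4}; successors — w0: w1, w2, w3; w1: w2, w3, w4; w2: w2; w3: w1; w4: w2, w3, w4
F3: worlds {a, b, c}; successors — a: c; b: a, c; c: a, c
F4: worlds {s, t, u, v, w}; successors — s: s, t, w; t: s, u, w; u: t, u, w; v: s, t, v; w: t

F1, F3

The schema corresponds to a generalized confluence (Geach) condition: \forall x \forall z (xRz \to \exists w (xRw \wedge zRw)).
F1: satisfies the condition.
F2: fails — w1Rw3 but no w with w1Rw and w3Rw.
F3: satisfies the condition.
F4: fails — tRw but no w* with tRw* and wRw*.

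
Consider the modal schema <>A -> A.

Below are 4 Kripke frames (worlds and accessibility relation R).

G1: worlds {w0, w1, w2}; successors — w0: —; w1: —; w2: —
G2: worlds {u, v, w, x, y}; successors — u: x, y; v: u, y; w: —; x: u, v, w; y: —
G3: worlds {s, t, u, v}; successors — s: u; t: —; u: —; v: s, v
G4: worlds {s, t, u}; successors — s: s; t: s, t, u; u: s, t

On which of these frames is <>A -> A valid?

Frame correspondent (Sahlqvist): forall x forall y (xRy -> exists w (y = w & x = w)) — i.e. a generalized confluence (Geach) condition.
G1: holds.
G2: fails — uRx but x ≠ u.
G3: fails — sRu but u ≠ s.
G4: fails — tRs but s ≠ t.
Valid on: G1.

G1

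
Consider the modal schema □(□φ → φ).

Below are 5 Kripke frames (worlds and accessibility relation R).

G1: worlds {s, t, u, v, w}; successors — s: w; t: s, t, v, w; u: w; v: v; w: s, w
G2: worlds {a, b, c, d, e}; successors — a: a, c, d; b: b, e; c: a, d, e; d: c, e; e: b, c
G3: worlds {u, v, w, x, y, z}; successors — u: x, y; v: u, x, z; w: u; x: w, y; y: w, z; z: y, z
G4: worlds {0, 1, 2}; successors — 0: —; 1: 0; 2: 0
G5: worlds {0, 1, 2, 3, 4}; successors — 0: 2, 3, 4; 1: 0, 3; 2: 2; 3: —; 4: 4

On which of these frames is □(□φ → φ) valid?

This is the axiom for shift-reflexivity; its first-order frame correspondent is ∀x ∀y (Rxy → Ryy).
G1: fails — Rts but not Rss.
G2: fails — Rde but not Ree.
G3: fails — Rxw but not Rww.
G4: fails — R10 but not R00.
G5: fails — R10 but not R00.
Valid on no frame.

none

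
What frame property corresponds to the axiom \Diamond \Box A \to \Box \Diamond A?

Suppose ◇□A→□◇A is valid. Take Rxy, Rxz and set V(A)={w : Ryw}. Then □A at y so ◇□A at x, so □◇A at x, so ◇A at z, giving w with Rzw and Ryw.
Conversely, any frame satisfying \forall x \forall y \forall z (Rxy \wedge Rxz \to \exists w (Ryw \wedge Rzw)) validates the schema.
Frame condition: \forall x \forall y \forall z (Rxy \wedge Rxz \to \exists w (Ryw \wedge Rzw)).

Convergence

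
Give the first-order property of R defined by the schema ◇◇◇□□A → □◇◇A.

This is a Sahlqvist (Geach-type) schema ◇^3□^2A → □^1◇^2A.
First-order correspondent: ∀x ∀y ∀z ((xR³y ∧ xRz) → ∃w (yR²w ∧ zR²w)).

∀x ∀y ∀z ((xR³y ∧ xRz) → ∃w (yR²w ∧ zR²w))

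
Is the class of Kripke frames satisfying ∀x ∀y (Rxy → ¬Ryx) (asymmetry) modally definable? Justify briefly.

Modal frame validity is preserved under surjective bounded morphisms.
The 4-cycle (worlds 0,1,2,3 with 0→1→2→3→0) is asymmetric. Mapping every world to a single reflexive point • is a surjective bounded morphism, and the reflexive point is not asymmetric (R•• but asymmetry requires ¬R••).
So no modal formula (or set of formulas) defines exactly the asymmetric frames.

Not modally definable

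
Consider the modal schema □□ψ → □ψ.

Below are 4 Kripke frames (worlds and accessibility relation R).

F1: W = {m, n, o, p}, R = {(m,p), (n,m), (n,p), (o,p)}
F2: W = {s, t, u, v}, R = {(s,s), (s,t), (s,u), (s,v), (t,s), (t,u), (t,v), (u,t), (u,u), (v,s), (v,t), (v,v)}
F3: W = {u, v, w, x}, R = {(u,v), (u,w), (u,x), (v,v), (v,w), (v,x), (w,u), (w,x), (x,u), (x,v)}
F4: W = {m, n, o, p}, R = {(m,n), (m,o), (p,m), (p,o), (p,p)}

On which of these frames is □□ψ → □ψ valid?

F2

The schema corresponds to density: ∀x ∀y (Rxy → ∃z (Rxz ∧ Rzy)).
F1: fails — Rnm but no z with Rnz and Rzm.
F2: ✓.
F3: fails — Rxu but no z with Rxz and Rzu.
F4: fails — Rmo but no z with Rmz and Rzo.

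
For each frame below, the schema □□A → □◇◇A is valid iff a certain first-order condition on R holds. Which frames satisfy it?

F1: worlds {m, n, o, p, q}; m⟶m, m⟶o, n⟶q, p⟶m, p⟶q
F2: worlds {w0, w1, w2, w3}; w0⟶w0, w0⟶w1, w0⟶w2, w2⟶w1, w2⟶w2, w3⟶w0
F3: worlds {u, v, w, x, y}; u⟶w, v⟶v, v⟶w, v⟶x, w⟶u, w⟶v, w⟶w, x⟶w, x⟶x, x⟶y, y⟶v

The schema corresponds to a generalized confluence (Geach) condition: ∀x ∀z (xRz → ∃w (xR²w ∧ zR²w)).
F1: fails — mRo but no w with mR²w and oR²w.
F2: fails — w0Rw1 but no w with w0R²w and w1R²w.
F3: holds.
Valid on: F3.

F3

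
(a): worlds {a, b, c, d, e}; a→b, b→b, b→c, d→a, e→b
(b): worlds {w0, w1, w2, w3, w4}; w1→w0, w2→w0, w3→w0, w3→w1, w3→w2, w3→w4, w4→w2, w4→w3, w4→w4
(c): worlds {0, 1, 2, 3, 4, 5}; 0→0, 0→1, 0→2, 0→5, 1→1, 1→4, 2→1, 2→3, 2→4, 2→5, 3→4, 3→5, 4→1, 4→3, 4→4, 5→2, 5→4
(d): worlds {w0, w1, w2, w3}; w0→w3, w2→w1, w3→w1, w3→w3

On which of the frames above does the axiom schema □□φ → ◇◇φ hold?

The schema corresponds to a generalized confluence (Geach) condition: ∀x ∃w (xR²w ∧ xR²w).
(a): fails — at c but no w with cR²w and cR²w.
(b): fails — at w0 but no w with w0R²w and w0R²w.
(c): holds.
(d): fails — at w1 but no w with w1R²w and w1R²w.
Valid on: (c).

(c)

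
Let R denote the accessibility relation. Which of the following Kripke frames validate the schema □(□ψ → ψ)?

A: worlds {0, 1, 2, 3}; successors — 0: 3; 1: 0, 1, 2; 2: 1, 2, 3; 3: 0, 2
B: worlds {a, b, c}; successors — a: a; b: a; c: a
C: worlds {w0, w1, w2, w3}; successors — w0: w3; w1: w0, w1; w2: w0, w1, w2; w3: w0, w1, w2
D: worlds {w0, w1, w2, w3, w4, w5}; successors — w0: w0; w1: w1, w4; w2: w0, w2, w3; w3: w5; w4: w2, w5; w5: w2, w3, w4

B

This is the axiom for shift-reflexivity; its first-order frame correspondent is ∀x ∀y (Rxy → Ryy).
A: fails — R10 but not R00.
B: condition met.
C: fails — Rw1w0 but not Rw0w0.
D: fails — Rw3w5 but not Rw5w5.
Valid on: B.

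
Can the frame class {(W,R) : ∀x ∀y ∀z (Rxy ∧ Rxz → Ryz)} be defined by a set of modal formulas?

Yes, by ◇r → □◇r

This is a Sahlqvist condition; the 5 axiom ◇r → □◇r defines it.
Suppose ◇r→□◇r is valid. Take Rxy, Rxz and set V(r)={y}. Then ◇r at x, so □◇r at x, so ◇r at z, so some w with Rzw has r; w=y, i.e. Rzy. By symmetry of the argument, Ryz.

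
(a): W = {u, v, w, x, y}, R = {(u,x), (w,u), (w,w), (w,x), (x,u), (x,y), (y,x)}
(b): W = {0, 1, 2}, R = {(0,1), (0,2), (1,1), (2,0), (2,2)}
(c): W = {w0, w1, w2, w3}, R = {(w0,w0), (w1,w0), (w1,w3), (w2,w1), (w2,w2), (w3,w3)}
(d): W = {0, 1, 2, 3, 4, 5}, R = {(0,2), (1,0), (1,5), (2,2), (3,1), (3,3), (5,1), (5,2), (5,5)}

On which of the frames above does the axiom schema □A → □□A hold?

none

The schema corresponds to transitivity: ∀x ∀y ∀z (Rxy ∧ Ryz → Rxz).
(a): fails — Ryx and Rxu but not Ryu.
(b): fails — R02 and R20 but not R00.
(c): fails — Rw2w1 and Rw1w0 but not Rw2w0.
(d): fails — R10 and R02 but not R12.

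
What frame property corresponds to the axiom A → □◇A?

Symmetry

This schema is the B axiom.
It corresponds to symmetry: ∀x ∀y (Rxy → Ryx).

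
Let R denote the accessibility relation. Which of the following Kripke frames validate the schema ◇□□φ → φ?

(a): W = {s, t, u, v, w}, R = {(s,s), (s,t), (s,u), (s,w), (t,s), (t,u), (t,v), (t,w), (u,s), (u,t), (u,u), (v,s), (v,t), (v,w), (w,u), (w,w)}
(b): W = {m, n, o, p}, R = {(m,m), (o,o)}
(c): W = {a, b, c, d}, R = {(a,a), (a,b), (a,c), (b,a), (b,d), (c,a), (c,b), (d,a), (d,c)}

The schema corresponds to a generalized confluence (Geach) condition: ∀x ∀y (xRy → ∃w (yR²w ∧ x = w)).
(a): fails — vRt but no w* with tR²w* and v=w*.
(b): ✓.
(c): ✓.

(b), (c)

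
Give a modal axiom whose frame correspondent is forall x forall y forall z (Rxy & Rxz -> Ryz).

A defining formula is ◇ψ → □◇ψ (the 5 axiom).
Suppose ◇ψ→□◇ψ is valid. Take Rxy, Rxz and set V(ψ)={y}. Then ◇ψ at x, so □◇ψ at x, so ◇ψ at z, so some w with Rzw has ψ; w=y, i.e. Rzy. By symmetry of the argument, Ryz.

◇ψ → □◇ψ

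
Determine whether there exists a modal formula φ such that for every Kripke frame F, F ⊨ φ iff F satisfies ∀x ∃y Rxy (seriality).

Yes — defined by □q → ◇q

Yes: it is seriality, defined by the D schema □q → ◇q.
Suppose □q→◇q is valid. At any x set V(q)=W. Then □q at x, so ◇q at x, so x has a successor.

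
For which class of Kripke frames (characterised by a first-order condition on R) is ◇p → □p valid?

partial functionality: ∀x ∀y ∀z (Rxy ∧ Rxz → y = z)

Suppose ◇p→□p is valid. Take Rxy, Rxz and set V(p)={y}. Then ◇p at x, so □p at x, so p at z, i.e. z=y.
Conversely, any frame satisfying ∀x ∀y ∀z (Rxy ∧ Rxz → y = z) validates the schema.
So the correspondent is partial functionality.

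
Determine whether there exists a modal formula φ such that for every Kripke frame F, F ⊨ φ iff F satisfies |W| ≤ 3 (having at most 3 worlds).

No — not modally definable

Any modally definable frame class is closed under disjoint unions.
Any modal formula valid on each of 4 disjoint one-world frames is valid on their disjoint union (validity is preserved under disjoint unions). Each one-world frame has |W|=1≤3, but the union has |W|=4.
Hence having at most 3 worlds is not modally definable.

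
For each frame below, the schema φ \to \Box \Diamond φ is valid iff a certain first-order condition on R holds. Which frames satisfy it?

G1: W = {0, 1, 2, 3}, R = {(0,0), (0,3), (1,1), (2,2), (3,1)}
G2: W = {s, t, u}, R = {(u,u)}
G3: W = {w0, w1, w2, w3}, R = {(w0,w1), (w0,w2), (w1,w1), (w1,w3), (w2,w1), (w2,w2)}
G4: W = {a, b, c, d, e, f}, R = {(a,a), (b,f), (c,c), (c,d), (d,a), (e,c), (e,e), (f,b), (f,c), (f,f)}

G2

Frame correspondent (Sahlqvist): \forall x \forall y (Rxy \to Ryx) — i.e. symmetry.
G1: fails — R31 but not R13.
G2: holds.
G3: fails — Rw1w3 but not Rw3w1.
G4: fails — Rcd but not Rdc.
Valid on: G2.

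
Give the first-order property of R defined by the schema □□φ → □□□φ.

∀x ∀z (xR³z → ∃w (xR²w ∧ z = w))

This is a Sahlqvist (Geach-type) schema ◇^0□^2φ → □^3◇^0φ.
Minimal-valuation argument: fix x; take any y with xR^0y and any z with xR^3z. Set V(φ) to the set of worlds R-reachable from y in exactly 2 steps. Then □^2φ holds at y, so the antecedent holds at x; validity forces ◇^0φ at z, giving a w with zR^0w and yR^2w.
First-order correspondent: ∀x ∀z (xR³z → ∃w (xR²w ∧ z = w)).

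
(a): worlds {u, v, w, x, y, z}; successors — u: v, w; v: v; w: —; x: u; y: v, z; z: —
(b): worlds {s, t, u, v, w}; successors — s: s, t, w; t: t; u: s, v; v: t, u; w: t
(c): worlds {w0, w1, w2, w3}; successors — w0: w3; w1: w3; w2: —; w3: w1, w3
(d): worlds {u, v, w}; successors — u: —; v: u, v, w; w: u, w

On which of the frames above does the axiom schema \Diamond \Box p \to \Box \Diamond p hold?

Frame correspondent (Sahlqvist): \forall x \forall y \forall z (Rxy \wedge Rxz \to \exists w (Ryw \wedge Rzw)) — i.e. convergence.
(a): fails — Ruv and Ruw but v and w have no common successor.
(b): fails — Rvt and Rvu but t and u have no common successor.
(c): condition met.
(d): fails — Rvv and Rvu but v and u have no common successor.

(c)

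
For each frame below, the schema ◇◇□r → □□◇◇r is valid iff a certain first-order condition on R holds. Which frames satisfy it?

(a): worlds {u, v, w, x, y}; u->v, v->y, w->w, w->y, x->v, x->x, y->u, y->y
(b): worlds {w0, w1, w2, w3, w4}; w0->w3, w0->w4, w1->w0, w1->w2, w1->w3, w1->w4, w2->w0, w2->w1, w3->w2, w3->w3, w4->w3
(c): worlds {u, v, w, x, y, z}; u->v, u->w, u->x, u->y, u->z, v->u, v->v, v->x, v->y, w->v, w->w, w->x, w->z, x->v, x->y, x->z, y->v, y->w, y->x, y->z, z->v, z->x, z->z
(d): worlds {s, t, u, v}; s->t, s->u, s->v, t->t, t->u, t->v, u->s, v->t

Frame correspondent (Sahlqvist): ∀x ∀y ∀z ((xR²y ∧ xR²z) → ∃w (yRw ∧ zR²w)) — i.e. a generalized confluence (Geach) condition.
(a): fails — vR²u, vR²u but no t with uRt and uR²t.
(b): fails — w1R²w2, w1R²w0 but no w with w2Rw and w0R²w.
(c): holds.
(d): fails — sR²u, sR²u but no w with uRw and uR²w.

(c)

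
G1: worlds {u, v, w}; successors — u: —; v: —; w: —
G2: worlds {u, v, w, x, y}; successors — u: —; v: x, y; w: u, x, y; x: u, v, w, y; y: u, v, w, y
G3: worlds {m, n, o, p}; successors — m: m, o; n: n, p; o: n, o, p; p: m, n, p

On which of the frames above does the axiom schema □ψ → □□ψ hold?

G1

The schema corresponds to transitivity: ∀x ∀y ∀z (Rxy ∧ Ryz → Rxz).
G1: condition met.
G2: fails — Rxw and Rwx but not Rxx.
G3: fails — Rop and Rpm but not Rom.
Valid on: G1.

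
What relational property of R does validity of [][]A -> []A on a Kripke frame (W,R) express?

Suppose □□A→□A is valid. Take Rxy and set V(A)={w : xR²w}. Then □□A at x, so □A at x, so A at y, i.e. ∃z(Rxz∧Rzy).

density: forall x forall y (Rxy -> exists z (Rxz & Rzy))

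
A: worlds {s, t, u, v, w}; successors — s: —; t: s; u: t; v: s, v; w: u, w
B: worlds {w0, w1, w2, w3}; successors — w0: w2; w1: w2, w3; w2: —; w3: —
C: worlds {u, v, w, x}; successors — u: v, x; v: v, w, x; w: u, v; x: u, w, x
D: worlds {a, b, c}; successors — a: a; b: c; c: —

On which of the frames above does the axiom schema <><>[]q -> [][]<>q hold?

The schema corresponds to a generalized confluence (Geach) condition: forall x forall y forall z ((x R^2 y & x R^2 z) -> exists w (yRw & zRw)).
A: fails — uR²s, uR²s but no w* with sRw* and sRw*.
B: holds.
C: holds.
D: holds.

B, C, D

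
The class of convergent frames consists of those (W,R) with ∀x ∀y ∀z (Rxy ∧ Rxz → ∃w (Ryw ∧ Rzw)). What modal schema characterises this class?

◇□p → □◇p

This is convergence; the standard corresponding axiom is .2: ◇□p → □◇p.
Suppose ◇□p→□◇p is valid. Take Rxy, Rxz and set V(p)={w : Ryw}. Then □p at y so ◇□p at x, so □◇p at x, so ◇p at z, giving w with Rzw and Ryw.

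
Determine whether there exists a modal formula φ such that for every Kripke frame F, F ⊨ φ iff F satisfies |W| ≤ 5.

Not modally definable

If a class were modally definable it would be closed under disjoint unions (Goldblatt–Thomason).
Any modal formula valid on each of 6 disjoint one-world frames is valid on their disjoint union (validity is preserved under disjoint unions). Each one-world frame has |W|=1≤5, but the union has |W|=6.
So no modal formula (or set of formulas) defines exactly the |W|≤5 frames.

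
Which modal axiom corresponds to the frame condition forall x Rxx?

□p → p

The condition is reflexivity. The T schema □p → p defines it.
Suppose □p→p is valid. At any x set V(p)={w : Rxw}. Then □p holds at x, so p holds at x, i.e. Rxx.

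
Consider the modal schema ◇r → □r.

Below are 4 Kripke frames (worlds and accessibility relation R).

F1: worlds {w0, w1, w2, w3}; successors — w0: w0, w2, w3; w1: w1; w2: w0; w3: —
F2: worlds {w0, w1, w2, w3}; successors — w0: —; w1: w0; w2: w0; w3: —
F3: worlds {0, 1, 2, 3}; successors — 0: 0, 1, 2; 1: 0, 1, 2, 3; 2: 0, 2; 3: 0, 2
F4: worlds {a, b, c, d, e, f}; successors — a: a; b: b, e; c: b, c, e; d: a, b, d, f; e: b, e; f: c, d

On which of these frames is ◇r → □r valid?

F2

This is the axiom for partial functionality; its first-order frame correspondent is ∀x ∀y ∀z (Rxy ∧ Rxz → y = z).
F1: fails — w0 sees both w0 and w2.
F2: condition met.
F3: fails — 0 sees both 0 and 1.
F4: fails — b sees both b and e.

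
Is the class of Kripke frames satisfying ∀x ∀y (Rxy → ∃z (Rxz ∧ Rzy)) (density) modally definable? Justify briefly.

Definable; □□p → □p defines it

This is a Sahlqvist condition; the C4 axiom □□p → □p defines it.
Suppose □□p→□p is valid. Take Rxy and set V(p)={w : xR²w}. Then □□p at x, so □p at x, so p at y, i.e. ∃z(Rxz∧Rzy).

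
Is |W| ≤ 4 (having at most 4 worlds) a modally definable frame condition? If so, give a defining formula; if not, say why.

Any modally definable frame class is closed under disjoint unions.
Any modal formula valid on each of 5 disjoint one-world frames is valid on their disjoint union (validity is preserved under disjoint unions). Each one-world frame has |W|=1≤4, but the union has |W|=5.
So the class is not modally definable.

No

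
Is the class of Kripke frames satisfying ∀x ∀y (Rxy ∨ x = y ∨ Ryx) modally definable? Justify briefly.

If a class were modally definable it would be closed under disjoint unions (Goldblatt–Thomason).
Take 3 disjoint single-world reflexive frames: each is trivially connected, but their disjoint union has 3 worlds with no edge between distinct components, so it is not connected.
So no modal formula (or set of formulas) defines exactly the connected frames.

Not definable by any modal formula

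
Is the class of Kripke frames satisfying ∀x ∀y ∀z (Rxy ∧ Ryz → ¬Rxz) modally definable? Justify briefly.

Not modally definable

Modal frame validity is preserved under surjective bounded morphisms.
The 7-cycle (worlds 0,1,2,3,4,5,6 with 0→1→2→3→4→5→6→0) is intransitive. Mapping every world to a single reflexive point • is a surjective bounded morphism; the reflexive point is not intransitive (R••∧R•• but R••).
So no modal formula (or set of formulas) defines exactly the intransitive frames.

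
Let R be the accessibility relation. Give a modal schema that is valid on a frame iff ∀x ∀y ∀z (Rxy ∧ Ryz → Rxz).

This is transitivity; the standard corresponding axiom is 4: □r → □□r.
Suppose □r→□□r is valid. Take Rxy, Ryz and set V(r)={w : Rxw}. Then □r at x, so □□r at x, so □r at y, so r at z, i.e. Rxz.

□r → □□r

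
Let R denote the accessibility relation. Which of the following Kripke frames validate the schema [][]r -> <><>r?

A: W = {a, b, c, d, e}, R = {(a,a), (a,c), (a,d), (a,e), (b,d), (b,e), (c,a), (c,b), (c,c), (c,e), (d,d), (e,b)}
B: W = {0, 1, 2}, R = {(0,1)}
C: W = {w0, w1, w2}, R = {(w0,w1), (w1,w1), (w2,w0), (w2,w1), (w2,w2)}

This is the axiom for a generalized confluence (Geach) condition; its first-order frame correspondent is forall x exists w (x R^2 w & x R^2 w).
A: satisfies the condition.
B: fails — at 0 but no w with 0R²w and 0R²w.
C: satisfies the condition.
Valid on: A, C.

A, C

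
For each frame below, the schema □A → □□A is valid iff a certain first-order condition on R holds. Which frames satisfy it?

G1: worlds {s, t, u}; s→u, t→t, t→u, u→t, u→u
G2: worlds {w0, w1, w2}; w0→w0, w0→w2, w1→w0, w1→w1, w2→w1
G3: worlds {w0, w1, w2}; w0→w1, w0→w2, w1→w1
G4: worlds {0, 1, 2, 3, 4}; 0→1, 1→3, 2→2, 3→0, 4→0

The schema corresponds to transitivity: ∀x ∀y ∀z (Rxy ∧ Ryz → Rxz).
G1: fails — Rsu and Rut but not Rst.
G2: fails — Rw1w0 and Rw0w2 but not Rw1w2.
G3: holds.
G4: fails — R01 and R13 but not R03.

G3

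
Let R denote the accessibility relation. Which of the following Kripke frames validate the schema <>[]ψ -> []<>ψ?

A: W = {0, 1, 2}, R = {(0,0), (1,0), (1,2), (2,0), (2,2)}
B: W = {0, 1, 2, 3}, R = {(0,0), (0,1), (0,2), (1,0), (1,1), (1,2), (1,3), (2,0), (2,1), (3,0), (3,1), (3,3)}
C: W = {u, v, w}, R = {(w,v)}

This is the axiom for convergence; its first-order frame correspondent is forall x forall y forall z (Rxy & Rxz -> exists w (Ryw & Rzw)).
A: condition met.
B: condition met.
C: fails — Rwv and Rwv but v and v have no common successor.

A, B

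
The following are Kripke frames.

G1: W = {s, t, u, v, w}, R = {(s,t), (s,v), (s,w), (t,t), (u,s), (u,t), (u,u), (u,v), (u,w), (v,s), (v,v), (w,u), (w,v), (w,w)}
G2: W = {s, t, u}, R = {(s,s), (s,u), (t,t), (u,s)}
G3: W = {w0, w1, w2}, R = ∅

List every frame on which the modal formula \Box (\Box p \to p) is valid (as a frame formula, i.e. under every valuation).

This is the axiom for shift-reflexivity; its first-order frame correspondent is \forall x \forall y (Rxy \to Ryy).
G1: fails — Rus but not Rss.
G2: fails — Rsu but not Ruu.
G3: ✓.

G3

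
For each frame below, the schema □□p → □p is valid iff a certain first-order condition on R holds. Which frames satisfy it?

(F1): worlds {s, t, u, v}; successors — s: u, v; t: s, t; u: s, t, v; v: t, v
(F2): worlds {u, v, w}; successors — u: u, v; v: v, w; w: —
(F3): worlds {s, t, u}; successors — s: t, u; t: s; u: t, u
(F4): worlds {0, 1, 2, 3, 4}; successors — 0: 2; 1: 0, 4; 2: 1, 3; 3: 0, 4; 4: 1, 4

The schema corresponds to density: ∀x ∀y (Rxy → ∃z (Rxz ∧ Rzy)).
(F1): fails — Rsu but no z with Rsz and Rzu.
(F2): condition met.
(F3): fails — Rts but no z with Rtz and Rzs.
(F4): fails — R10 but no z with R1z and Rz0.
Valid on: (F2).

(F2)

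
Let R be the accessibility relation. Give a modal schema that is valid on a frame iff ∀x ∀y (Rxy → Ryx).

A defining formula is p → □◇p (the B axiom).
Suppose p→□◇p is valid. Take Rxy and set V(p)={x}. Then p at x, so □◇p at x, so ◇p at y, so some z with Ryz has p; z=x, i.e. Ryx.

p → □◇p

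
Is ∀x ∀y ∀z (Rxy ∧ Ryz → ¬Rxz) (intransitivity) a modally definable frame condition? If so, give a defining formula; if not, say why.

Any modally definable frame class is closed under surjective bounded morphisms.
The 3-cycle (worlds s,t,u with s→t→u→s) is intransitive. Mapping every world to a single reflexive point • is a surjective bounded morphism; the reflexive point is not intransitive (R••∧R•• but R••).
So no modal formula (or set of formulas) defines exactly the intransitive frames.

Not definable by any modal formula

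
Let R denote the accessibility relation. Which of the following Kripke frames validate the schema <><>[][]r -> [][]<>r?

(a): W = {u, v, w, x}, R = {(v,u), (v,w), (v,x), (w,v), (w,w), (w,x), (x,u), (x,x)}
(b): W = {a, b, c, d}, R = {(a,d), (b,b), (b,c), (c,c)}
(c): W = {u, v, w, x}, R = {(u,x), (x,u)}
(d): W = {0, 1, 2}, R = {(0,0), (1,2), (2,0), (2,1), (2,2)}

This is the axiom for a generalized confluence (Geach) condition; its first-order frame correspondent is forall x forall y forall z ((x R^2 y & x R^2 z) -> exists w (y R^2 w & zRw)).
(a): fails — vR²u, vR²u but no t with uR²t and uRt.
(b): ✓.
(c): fails — uR²u, uR²u but no t with uR²t and uRt.
(d): fails — 1R²0, 1R²1 but no w with 0R²w and 1Rw.

(b)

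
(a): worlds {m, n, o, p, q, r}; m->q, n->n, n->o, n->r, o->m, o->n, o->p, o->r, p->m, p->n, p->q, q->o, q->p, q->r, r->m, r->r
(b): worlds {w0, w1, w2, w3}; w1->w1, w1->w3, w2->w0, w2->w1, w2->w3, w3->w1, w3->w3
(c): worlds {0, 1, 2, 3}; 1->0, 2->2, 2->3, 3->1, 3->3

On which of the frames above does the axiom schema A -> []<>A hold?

The schema corresponds to symmetry: forall x forall y (Rxy -> Ryx).
(a): fails — Rnr but not Rrn.
(b): fails — Rw2w1 but not Rw1w2.
(c): fails — R10 but not R01.
Valid on no frame.

none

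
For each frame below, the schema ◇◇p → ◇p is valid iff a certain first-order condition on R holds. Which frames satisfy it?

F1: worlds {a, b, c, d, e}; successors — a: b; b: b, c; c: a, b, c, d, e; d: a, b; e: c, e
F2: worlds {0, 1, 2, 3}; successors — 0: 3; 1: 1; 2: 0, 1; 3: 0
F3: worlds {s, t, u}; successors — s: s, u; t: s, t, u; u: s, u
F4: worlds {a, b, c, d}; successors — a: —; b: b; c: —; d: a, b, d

F3, F4

Frame correspondent (Sahlqvist): ∀x ∀y ∀z (Rxy ∧ Ryz → Rxz) — i.e. transitivity.
F1: fails — Rbc and Rcd but not Rbd.
F2: fails — R20 and R03 but not R23.
F3: satisfies the condition.
F4: satisfies the condition.
Valid on: F3, F4.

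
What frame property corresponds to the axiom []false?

□⊥ is valid iff no world has any successor (otherwise □⊥ fails at any world with one).

emptiness of R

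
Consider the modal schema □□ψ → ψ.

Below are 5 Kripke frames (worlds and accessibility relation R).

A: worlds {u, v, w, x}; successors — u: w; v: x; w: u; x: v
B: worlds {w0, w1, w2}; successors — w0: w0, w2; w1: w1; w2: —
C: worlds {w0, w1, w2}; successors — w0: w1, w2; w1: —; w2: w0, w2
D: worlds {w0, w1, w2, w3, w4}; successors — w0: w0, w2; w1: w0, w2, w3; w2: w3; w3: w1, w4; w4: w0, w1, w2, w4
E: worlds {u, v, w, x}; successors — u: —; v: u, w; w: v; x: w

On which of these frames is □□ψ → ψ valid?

The schema corresponds to a generalized confluence (Geach) condition: ∀x ∃w (xR²w ∧ x = w).
A: holds.
B: fails — at w2 but no w with w2R²w and w2=w.
C: fails — at w1 but no w with w1R²w and w1=w.
D: fails — at w2 but no w with w2R²w and w2=w.
E: fails — at u but no t with uR²t and u=t.
Valid on: A.

A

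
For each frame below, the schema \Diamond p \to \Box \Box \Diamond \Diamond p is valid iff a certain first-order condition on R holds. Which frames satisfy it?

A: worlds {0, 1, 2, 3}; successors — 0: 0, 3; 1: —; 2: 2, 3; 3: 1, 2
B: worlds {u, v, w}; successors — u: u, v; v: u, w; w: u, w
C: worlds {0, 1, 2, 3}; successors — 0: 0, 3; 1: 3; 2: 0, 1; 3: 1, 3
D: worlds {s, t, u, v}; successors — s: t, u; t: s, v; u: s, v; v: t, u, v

This is the axiom for a generalized confluence (Geach) condition; its first-order frame correspondent is \forall x \forall y \forall z ((xRy \wedge x R^2 z) \to \exists w (y = w \wedge z R^2 w)).
A: fails — 0R0, 0R²1 but no w with 0=w and 1R²w.
B: satisfies the condition.
C: fails — 0R0, 0R²1 but no w with 0=w and 1R²w.
D: fails — sRt, sR²s but no w with t=w and sR²w.
Valid on: B.

B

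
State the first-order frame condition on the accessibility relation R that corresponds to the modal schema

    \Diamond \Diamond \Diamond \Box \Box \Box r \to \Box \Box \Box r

\forall x \forall y \forall z ((x R^3 y \wedge x R^3 z) \to \exists w (y R^3 w \wedge z = w))

This is a Sahlqvist (Geach-type) schema ◇^3□^3r → □^3◇^0r.
First-order correspondent: \forall x \forall y \forall z ((x R^3 y \wedge x R^3 z) \to \exists w (y R^3 w \wedge z = w)).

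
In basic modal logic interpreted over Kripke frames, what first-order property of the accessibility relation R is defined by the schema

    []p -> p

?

reflexivity: forall x Rxx

Suppose □p→p is valid. At any x set V(p)={w : Rxw}. Then □p holds at x, so p holds at x, i.e. Rxx.
Conversely, on a frame with reflexivity the schema holds at every world under every valuation.
So the correspondent is reflexivity.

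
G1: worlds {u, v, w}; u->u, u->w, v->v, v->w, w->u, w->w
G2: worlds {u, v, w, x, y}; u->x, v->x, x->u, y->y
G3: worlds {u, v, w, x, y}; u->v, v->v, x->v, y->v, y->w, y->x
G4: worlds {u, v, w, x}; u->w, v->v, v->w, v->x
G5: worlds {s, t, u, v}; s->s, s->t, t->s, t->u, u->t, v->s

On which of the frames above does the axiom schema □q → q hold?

The schema corresponds to reflexivity: ∀x Rxx.
G1: holds.
G2: fails — world u does not see itself.
G3: fails — world u does not see itself.
G4: fails — world u does not see itself.
G5: fails — world t does not see itself.

G1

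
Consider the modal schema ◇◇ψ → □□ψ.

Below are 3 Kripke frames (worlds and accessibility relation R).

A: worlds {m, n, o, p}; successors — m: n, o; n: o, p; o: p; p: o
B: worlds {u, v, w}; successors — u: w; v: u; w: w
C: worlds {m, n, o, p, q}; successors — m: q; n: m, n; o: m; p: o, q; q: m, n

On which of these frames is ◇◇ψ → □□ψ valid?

This is the axiom for a generalized confluence (Geach) condition; its first-order frame correspondent is ∀x ∀y ∀z ((xR²y ∧ xR²z) → ∃w (y = w ∧ z = w)).
A: fails — mR²o, mR²p but o ≠ p.
B: condition met.
C: fails — mR²m, mR²n but m ≠ n.
Valid on: B.

B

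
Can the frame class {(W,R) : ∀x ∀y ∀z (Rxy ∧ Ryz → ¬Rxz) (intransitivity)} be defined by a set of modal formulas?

Not definable by any modal formula

If a class were modally definable it would be closed under surjective bounded morphisms (Goldblatt–Thomason).
The 7-cycle (worlds 0,1,2,3,4,5,6 with 0→1→2→3→4→5→6→0) is intransitive. Mapping every world to a single reflexive point • is a surjective bounded morphism; the reflexive point is not intransitive (R••∧R•• but R••).
So no modal formula (or set of formulas) defines exactly the intransitive frames.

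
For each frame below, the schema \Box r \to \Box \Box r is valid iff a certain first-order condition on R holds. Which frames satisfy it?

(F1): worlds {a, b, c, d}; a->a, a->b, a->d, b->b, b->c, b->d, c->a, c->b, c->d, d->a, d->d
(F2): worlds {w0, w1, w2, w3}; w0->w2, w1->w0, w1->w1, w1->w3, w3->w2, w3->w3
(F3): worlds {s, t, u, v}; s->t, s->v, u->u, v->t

(F3)

Frame correspondent (Sahlqvist): \forall x \forall y \forall z (Rxy \wedge Ryz \to Rxz) — i.e. transitivity.
(F1): fails — Rbc and Rca but not Rba.
(F2): fails — Rw1w0 and Rw0w2 but not Rw1w2.
(F3): holds.
Valid on: (F3).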